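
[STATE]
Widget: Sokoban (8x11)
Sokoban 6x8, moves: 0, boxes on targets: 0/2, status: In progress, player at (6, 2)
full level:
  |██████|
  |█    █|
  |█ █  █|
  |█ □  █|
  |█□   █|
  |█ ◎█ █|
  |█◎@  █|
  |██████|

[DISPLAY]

██████  
█    █  
█ █  █  
█ □  █  
█□   █  
█ ◎█ █  
█◎@  █  
██████  
Moves: 0
        
        


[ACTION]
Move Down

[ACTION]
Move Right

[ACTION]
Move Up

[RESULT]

██████  
█    █  
█ █  █  
█ □  █  
█□   █  
█ ◎█ █  
█◎ @ █  
██████  
Moves: 1
        
        


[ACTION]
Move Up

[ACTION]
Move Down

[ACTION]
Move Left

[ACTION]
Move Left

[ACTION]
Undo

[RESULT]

██████  
█    █  
█ █  █  
█ □  █  
█□   █  
█ ◎█ █  
█◎@  █  
██████  
Moves: 2
        
        


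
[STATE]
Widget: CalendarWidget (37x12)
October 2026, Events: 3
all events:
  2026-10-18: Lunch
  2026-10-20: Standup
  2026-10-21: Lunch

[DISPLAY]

             October 2026            
Mo Tu We Th Fr Sa Su                 
          1  2  3  4                 
 5  6  7  8  9 10 11                 
12 13 14 15 16 17 18*                
19 20* 21* 22 23 24 25               
26 27 28 29 30 31                    
                                     
                                     
                                     
                                     
                                     


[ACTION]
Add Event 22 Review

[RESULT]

             October 2026            
Mo Tu We Th Fr Sa Su                 
          1  2  3  4                 
 5  6  7  8  9 10 11                 
12 13 14 15 16 17 18*                
19 20* 21* 22* 23 24 25              
26 27 28 29 30 31                    
                                     
                                     
                                     
                                     
                                     


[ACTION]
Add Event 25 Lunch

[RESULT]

             October 2026            
Mo Tu We Th Fr Sa Su                 
          1  2  3  4                 
 5  6  7  8  9 10 11                 
12 13 14 15 16 17 18*                
19 20* 21* 22* 23 24 25*             
26 27 28 29 30 31                    
                                     
                                     
                                     
                                     
                                     


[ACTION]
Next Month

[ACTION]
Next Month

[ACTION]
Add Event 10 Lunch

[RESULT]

            December 2026            
Mo Tu We Th Fr Sa Su                 
    1  2  3  4  5  6                 
 7  8  9 10* 11 12 13                
14 15 16 17 18 19 20                 
21 22 23 24 25 26 27                 
28 29 30 31                          
                                     
                                     
                                     
                                     
                                     


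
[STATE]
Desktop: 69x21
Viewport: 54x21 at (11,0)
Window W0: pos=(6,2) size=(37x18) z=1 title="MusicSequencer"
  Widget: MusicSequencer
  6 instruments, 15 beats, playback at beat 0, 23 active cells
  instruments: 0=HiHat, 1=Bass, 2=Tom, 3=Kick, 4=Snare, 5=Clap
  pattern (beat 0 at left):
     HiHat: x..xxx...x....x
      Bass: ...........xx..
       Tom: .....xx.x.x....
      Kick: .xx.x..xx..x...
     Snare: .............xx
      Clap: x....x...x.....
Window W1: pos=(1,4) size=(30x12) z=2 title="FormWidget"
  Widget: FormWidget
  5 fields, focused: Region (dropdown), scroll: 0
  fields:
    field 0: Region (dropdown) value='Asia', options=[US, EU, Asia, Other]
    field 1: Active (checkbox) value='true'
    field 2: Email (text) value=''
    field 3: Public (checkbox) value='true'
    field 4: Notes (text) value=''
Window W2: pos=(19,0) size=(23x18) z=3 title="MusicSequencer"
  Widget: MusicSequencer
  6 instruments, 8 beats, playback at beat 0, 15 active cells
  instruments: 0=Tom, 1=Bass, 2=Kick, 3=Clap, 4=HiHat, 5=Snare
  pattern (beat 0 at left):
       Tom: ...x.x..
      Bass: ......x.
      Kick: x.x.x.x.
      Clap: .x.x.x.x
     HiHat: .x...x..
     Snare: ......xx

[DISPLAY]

        ┏━━━━━━━━━━━━━━━━━━━━━┓                       
        ┃ MusicSequencer      ┃                       
━━━━━━━━┠─────────────────────┨┓                      
icSequen┃      ▼1234567       ┃┃                      
━━━━━━━━┃   Tom···█·█··       ┃┨                      
et      ┃  Bass······█·       ┃┃                      
────────┃  Kick█·█·█·█·       ┃┃                      
     [As┃  Clap·█·█·█·█       ┃┃                      
     [x]┃ HiHat·█···█··       ┃┃                      
     [  ┃ Snare······██       ┃┃                      
     [x]┃                     ┃┃                      
     [  ┃                     ┃┃                      
        ┃                     ┃┃                      
        ┃                     ┃┃                      
        ┃                     ┃┃                      
━━━━━━━━┃                     ┃┃                      
        ┃                     ┃┃                      
        ┗━━━━━━━━━━━━━━━━━━━━━┛┃                      
                               ┃                      
━━━━━━━━━━━━━━━━━━━━━━━━━━━━━━━┛                      
                                                      


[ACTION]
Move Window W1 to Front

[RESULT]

        ┏━━━━━━━━━━━━━━━━━━━━━┓                       
        ┃ MusicSequencer      ┃                       
━━━━━━━━┠─────────────────────┨┓                      
icSequen┃      ▼1234567       ┃┃                      
━━━━━━━━━━━━━━━━━━━┓█··       ┃┨                      
et                 ┃·█·       ┃┃                      
───────────────────┨·█·       ┃┃                      
     [Asia       ▼]┃█·█       ┃┃                      
     [x]           ┃█··       ┃┃                      
     [            ]┃·██       ┃┃                      
     [x]           ┃          ┃┃                      
     [            ]┃          ┃┃                      
                   ┃          ┃┃                      
                   ┃          ┃┃                      
                   ┃          ┃┃                      
━━━━━━━━━━━━━━━━━━━┛          ┃┃                      
        ┃                     ┃┃                      
        ┗━━━━━━━━━━━━━━━━━━━━━┛┃                      
                               ┃                      
━━━━━━━━━━━━━━━━━━━━━━━━━━━━━━━┛                      
                                                      


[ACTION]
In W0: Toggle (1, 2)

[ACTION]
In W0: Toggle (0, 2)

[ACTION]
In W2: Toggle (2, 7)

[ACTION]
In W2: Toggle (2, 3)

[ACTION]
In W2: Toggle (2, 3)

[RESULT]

        ┏━━━━━━━━━━━━━━━━━━━━━┓                       
        ┃ MusicSequencer      ┃                       
━━━━━━━━┠─────────────────────┨┓                      
icSequen┃      ▼1234567       ┃┃                      
━━━━━━━━━━━━━━━━━━━┓█··       ┃┨                      
et                 ┃·█·       ┃┃                      
───────────────────┨·██       ┃┃                      
     [Asia       ▼]┃█·█       ┃┃                      
     [x]           ┃█··       ┃┃                      
     [            ]┃·██       ┃┃                      
     [x]           ┃          ┃┃                      
     [            ]┃          ┃┃                      
                   ┃          ┃┃                      
                   ┃          ┃┃                      
                   ┃          ┃┃                      
━━━━━━━━━━━━━━━━━━━┛          ┃┃                      
        ┃                     ┃┃                      
        ┗━━━━━━━━━━━━━━━━━━━━━┛┃                      
                               ┃                      
━━━━━━━━━━━━━━━━━━━━━━━━━━━━━━━┛                      
                                                      


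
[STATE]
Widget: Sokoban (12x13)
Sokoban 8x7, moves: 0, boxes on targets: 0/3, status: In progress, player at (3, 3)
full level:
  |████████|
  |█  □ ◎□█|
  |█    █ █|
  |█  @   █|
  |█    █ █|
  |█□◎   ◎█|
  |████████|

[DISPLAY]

████████    
█  □ ◎□█    
█    █ █    
█  @   █    
█    █ █    
█□◎   ◎█    
████████    
Moves: 0  0/
            
            
            
            
            


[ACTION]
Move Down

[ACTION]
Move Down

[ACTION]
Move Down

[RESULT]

████████    
█  □ ◎□█    
█    █ █    
█      █    
█    █ █    
█□◎@  ◎█    
████████    
Moves: 2  0/
            
            
            
            
            


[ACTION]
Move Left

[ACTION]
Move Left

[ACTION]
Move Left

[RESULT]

████████    
█  □ ◎□█    
█    █ █    
█      █    
█    █ █    
█□+   ◎█    
████████    
Moves: 3  0/
            
            
            
            
            


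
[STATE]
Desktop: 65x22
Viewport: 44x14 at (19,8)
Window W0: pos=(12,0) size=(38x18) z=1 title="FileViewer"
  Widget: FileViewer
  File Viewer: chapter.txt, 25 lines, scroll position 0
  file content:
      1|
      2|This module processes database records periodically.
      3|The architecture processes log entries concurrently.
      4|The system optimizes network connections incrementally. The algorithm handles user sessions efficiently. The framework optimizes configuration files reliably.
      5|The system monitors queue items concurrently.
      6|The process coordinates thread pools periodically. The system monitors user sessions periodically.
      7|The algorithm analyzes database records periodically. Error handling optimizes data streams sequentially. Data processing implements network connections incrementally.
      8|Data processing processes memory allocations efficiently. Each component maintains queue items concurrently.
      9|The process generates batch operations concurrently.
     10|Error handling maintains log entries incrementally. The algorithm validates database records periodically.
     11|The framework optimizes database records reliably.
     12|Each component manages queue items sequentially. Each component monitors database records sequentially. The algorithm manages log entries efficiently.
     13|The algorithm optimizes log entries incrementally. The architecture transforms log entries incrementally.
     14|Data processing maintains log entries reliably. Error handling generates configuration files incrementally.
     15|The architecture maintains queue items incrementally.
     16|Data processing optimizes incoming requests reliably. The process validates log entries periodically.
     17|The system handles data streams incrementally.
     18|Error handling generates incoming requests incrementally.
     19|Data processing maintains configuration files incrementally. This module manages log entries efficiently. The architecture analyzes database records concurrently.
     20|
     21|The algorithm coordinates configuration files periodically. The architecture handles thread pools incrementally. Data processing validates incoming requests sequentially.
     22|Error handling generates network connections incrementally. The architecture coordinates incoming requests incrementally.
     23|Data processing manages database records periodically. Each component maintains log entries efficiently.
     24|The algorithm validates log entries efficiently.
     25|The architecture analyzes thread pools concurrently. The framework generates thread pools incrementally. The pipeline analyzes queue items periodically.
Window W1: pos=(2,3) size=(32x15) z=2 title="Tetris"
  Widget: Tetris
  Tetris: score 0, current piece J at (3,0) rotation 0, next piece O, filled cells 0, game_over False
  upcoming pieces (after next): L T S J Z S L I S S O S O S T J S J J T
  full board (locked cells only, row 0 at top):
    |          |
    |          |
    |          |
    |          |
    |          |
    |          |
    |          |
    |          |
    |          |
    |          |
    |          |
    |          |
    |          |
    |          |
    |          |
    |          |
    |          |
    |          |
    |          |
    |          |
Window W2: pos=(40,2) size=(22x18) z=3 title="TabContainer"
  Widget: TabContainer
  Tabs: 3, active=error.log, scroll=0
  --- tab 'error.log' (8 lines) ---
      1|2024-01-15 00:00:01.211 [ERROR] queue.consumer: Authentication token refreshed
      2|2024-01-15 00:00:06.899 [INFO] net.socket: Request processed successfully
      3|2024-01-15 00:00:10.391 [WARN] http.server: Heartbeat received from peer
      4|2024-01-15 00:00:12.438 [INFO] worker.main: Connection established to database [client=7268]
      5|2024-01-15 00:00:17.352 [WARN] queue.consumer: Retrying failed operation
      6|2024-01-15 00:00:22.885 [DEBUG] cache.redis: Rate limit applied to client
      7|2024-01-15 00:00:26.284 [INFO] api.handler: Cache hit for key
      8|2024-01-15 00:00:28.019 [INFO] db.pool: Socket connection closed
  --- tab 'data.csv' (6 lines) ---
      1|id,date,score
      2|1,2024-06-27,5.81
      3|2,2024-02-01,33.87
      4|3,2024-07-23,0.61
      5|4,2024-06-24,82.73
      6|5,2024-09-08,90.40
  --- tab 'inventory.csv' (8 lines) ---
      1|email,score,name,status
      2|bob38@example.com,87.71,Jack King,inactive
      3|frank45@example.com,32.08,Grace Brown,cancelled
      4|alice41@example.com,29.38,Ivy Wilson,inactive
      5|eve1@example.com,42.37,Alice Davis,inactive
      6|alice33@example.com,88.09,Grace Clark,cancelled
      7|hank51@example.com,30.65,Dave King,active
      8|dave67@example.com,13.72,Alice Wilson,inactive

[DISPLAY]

              ┃es thr┃2024-01-15 00:00:06.┃ 
              ┃s data┃2024-01-15 00:00:10.┃ 
              ┃sses m┃2024-01-15 00:00:12.┃ 
              ┃ batch┃2024-01-15 00:00:17.┃ 
:             ┃ins lo┃2024-01-15 00:00:22.┃ 
              ┃es dat┃2024-01-15 00:00:26.┃ 
              ┃s queu┃2024-01-15 00:00:28.┃ 
              ┃es log┃                    ┃ 
              ┃ains l┃                    ┃ 
━━━━━━━━━━━━━━┛━━━━━━┃                    ┃ 
                     ┃                    ┃ 
                     ┗━━━━━━━━━━━━━━━━━━━━┛ 
                                            
                                            


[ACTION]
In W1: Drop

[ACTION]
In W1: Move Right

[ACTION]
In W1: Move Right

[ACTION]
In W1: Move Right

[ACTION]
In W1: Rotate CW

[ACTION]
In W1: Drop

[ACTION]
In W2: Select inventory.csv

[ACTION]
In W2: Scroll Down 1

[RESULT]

              ┃es thr┃frank45@example.com,┃ 
              ┃s data┃alice41@example.com,┃ 
              ┃sses m┃eve1@example.com,42.┃ 
              ┃ batch┃alice33@example.com,┃ 
:             ┃ins lo┃hank51@example.com,3┃ 
              ┃es dat┃dave67@example.com,1┃ 
              ┃s queu┃                    ┃ 
              ┃es log┃                    ┃ 
              ┃ains l┃                    ┃ 
━━━━━━━━━━━━━━┛━━━━━━┃                    ┃ 
                     ┃                    ┃ 
                     ┗━━━━━━━━━━━━━━━━━━━━┛ 
                                            
                                            


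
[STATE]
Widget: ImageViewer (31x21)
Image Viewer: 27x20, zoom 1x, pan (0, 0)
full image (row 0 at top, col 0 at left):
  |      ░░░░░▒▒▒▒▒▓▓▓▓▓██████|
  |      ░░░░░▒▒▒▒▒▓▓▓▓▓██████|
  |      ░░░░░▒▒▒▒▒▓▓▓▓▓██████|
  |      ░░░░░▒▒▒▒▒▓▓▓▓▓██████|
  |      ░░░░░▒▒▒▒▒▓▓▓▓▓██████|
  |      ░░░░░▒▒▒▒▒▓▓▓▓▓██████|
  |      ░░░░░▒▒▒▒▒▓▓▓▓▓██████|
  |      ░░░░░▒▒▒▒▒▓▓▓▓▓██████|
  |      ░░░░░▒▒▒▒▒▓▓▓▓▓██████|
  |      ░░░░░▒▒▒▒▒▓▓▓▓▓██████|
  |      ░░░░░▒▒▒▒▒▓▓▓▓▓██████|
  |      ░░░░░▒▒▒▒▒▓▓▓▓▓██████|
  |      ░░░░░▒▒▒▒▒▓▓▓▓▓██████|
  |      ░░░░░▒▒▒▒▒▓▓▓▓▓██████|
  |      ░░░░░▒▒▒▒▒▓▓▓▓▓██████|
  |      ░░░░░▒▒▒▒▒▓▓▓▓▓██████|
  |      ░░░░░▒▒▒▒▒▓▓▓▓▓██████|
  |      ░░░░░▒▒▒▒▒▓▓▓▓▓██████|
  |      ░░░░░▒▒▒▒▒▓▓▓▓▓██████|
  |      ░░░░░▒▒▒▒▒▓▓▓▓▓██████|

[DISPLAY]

      ░░░░░▒▒▒▒▒▓▓▓▓▓██████    
      ░░░░░▒▒▒▒▒▓▓▓▓▓██████    
      ░░░░░▒▒▒▒▒▓▓▓▓▓██████    
      ░░░░░▒▒▒▒▒▓▓▓▓▓██████    
      ░░░░░▒▒▒▒▒▓▓▓▓▓██████    
      ░░░░░▒▒▒▒▒▓▓▓▓▓██████    
      ░░░░░▒▒▒▒▒▓▓▓▓▓██████    
      ░░░░░▒▒▒▒▒▓▓▓▓▓██████    
      ░░░░░▒▒▒▒▒▓▓▓▓▓██████    
      ░░░░░▒▒▒▒▒▓▓▓▓▓██████    
      ░░░░░▒▒▒▒▒▓▓▓▓▓██████    
      ░░░░░▒▒▒▒▒▓▓▓▓▓██████    
      ░░░░░▒▒▒▒▒▓▓▓▓▓██████    
      ░░░░░▒▒▒▒▒▓▓▓▓▓██████    
      ░░░░░▒▒▒▒▒▓▓▓▓▓██████    
      ░░░░░▒▒▒▒▒▓▓▓▓▓██████    
      ░░░░░▒▒▒▒▒▓▓▓▓▓██████    
      ░░░░░▒▒▒▒▒▓▓▓▓▓██████    
      ░░░░░▒▒▒▒▒▓▓▓▓▓██████    
      ░░░░░▒▒▒▒▒▓▓▓▓▓██████    
                               


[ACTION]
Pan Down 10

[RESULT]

      ░░░░░▒▒▒▒▒▓▓▓▓▓██████    
      ░░░░░▒▒▒▒▒▓▓▓▓▓██████    
      ░░░░░▒▒▒▒▒▓▓▓▓▓██████    
      ░░░░░▒▒▒▒▒▓▓▓▓▓██████    
      ░░░░░▒▒▒▒▒▓▓▓▓▓██████    
      ░░░░░▒▒▒▒▒▓▓▓▓▓██████    
      ░░░░░▒▒▒▒▒▓▓▓▓▓██████    
      ░░░░░▒▒▒▒▒▓▓▓▓▓██████    
      ░░░░░▒▒▒▒▒▓▓▓▓▓██████    
      ░░░░░▒▒▒▒▒▓▓▓▓▓██████    
                               
                               
                               
                               
                               
                               
                               
                               
                               
                               
                               


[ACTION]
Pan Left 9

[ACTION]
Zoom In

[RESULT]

            ░░░░░░░░░░▒▒▒▒▒▒▒▒▒
            ░░░░░░░░░░▒▒▒▒▒▒▒▒▒
            ░░░░░░░░░░▒▒▒▒▒▒▒▒▒
            ░░░░░░░░░░▒▒▒▒▒▒▒▒▒
            ░░░░░░░░░░▒▒▒▒▒▒▒▒▒
            ░░░░░░░░░░▒▒▒▒▒▒▒▒▒
            ░░░░░░░░░░▒▒▒▒▒▒▒▒▒
            ░░░░░░░░░░▒▒▒▒▒▒▒▒▒
            ░░░░░░░░░░▒▒▒▒▒▒▒▒▒
            ░░░░░░░░░░▒▒▒▒▒▒▒▒▒
            ░░░░░░░░░░▒▒▒▒▒▒▒▒▒
            ░░░░░░░░░░▒▒▒▒▒▒▒▒▒
            ░░░░░░░░░░▒▒▒▒▒▒▒▒▒
            ░░░░░░░░░░▒▒▒▒▒▒▒▒▒
            ░░░░░░░░░░▒▒▒▒▒▒▒▒▒
            ░░░░░░░░░░▒▒▒▒▒▒▒▒▒
            ░░░░░░░░░░▒▒▒▒▒▒▒▒▒
            ░░░░░░░░░░▒▒▒▒▒▒▒▒▒
            ░░░░░░░░░░▒▒▒▒▒▒▒▒▒
            ░░░░░░░░░░▒▒▒▒▒▒▒▒▒
            ░░░░░░░░░░▒▒▒▒▒▒▒▒▒


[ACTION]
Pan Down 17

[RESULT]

            ░░░░░░░░░░▒▒▒▒▒▒▒▒▒
            ░░░░░░░░░░▒▒▒▒▒▒▒▒▒
            ░░░░░░░░░░▒▒▒▒▒▒▒▒▒
            ░░░░░░░░░░▒▒▒▒▒▒▒▒▒
            ░░░░░░░░░░▒▒▒▒▒▒▒▒▒
            ░░░░░░░░░░▒▒▒▒▒▒▒▒▒
            ░░░░░░░░░░▒▒▒▒▒▒▒▒▒
            ░░░░░░░░░░▒▒▒▒▒▒▒▒▒
            ░░░░░░░░░░▒▒▒▒▒▒▒▒▒
            ░░░░░░░░░░▒▒▒▒▒▒▒▒▒
            ░░░░░░░░░░▒▒▒▒▒▒▒▒▒
            ░░░░░░░░░░▒▒▒▒▒▒▒▒▒
            ░░░░░░░░░░▒▒▒▒▒▒▒▒▒
                               
                               
                               
                               
                               
                               
                               
                               


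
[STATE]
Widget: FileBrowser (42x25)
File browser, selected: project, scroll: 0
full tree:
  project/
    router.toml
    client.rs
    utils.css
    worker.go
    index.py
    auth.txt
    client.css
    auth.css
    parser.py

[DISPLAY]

> [-] project/                            
    router.toml                           
    client.rs                             
    utils.css                             
    worker.go                             
    index.py                              
    auth.txt                              
    client.css                            
    auth.css                              
    parser.py                             
                                          
                                          
                                          
                                          
                                          
                                          
                                          
                                          
                                          
                                          
                                          
                                          
                                          
                                          
                                          


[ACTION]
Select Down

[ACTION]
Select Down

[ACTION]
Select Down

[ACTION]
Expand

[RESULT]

  [-] project/                            
    router.toml                           
    client.rs                             
  > utils.css                             
    worker.go                             
    index.py                              
    auth.txt                              
    client.css                            
    auth.css                              
    parser.py                             
                                          
                                          
                                          
                                          
                                          
                                          
                                          
                                          
                                          
                                          
                                          
                                          
                                          
                                          
                                          


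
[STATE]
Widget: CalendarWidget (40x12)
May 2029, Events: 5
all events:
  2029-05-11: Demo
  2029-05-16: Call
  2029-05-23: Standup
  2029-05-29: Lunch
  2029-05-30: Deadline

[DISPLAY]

                May 2029                
Mo Tu We Th Fr Sa Su                    
    1  2  3  4  5  6                    
 7  8  9 10 11* 12 13                   
14 15 16* 17 18 19 20                   
21 22 23* 24 25 26 27                   
28 29* 30* 31                           
                                        
                                        
                                        
                                        
                                        


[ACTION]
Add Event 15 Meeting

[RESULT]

                May 2029                
Mo Tu We Th Fr Sa Su                    
    1  2  3  4  5  6                    
 7  8  9 10 11* 12 13                   
14 15* 16* 17 18 19 20                  
21 22 23* 24 25 26 27                   
28 29* 30* 31                           
                                        
                                        
                                        
                                        
                                        


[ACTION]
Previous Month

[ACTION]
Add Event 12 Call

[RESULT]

               April 2029               
Mo Tu We Th Fr Sa Su                    
                   1                    
 2  3  4  5  6  7  8                    
 9 10 11 12* 13 14 15                   
16 17 18 19 20 21 22                    
23 24 25 26 27 28 29                    
30                                      
                                        
                                        
                                        
                                        


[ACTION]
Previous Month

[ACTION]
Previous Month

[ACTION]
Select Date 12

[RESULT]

             February 2029              
Mo Tu We Th Fr Sa Su                    
          1  2  3  4                    
 5  6  7  8  9 10 11                    
[12] 13 14 15 16 17 18                  
19 20 21 22 23 24 25                    
26 27 28                                
                                        
                                        
                                        
                                        
                                        


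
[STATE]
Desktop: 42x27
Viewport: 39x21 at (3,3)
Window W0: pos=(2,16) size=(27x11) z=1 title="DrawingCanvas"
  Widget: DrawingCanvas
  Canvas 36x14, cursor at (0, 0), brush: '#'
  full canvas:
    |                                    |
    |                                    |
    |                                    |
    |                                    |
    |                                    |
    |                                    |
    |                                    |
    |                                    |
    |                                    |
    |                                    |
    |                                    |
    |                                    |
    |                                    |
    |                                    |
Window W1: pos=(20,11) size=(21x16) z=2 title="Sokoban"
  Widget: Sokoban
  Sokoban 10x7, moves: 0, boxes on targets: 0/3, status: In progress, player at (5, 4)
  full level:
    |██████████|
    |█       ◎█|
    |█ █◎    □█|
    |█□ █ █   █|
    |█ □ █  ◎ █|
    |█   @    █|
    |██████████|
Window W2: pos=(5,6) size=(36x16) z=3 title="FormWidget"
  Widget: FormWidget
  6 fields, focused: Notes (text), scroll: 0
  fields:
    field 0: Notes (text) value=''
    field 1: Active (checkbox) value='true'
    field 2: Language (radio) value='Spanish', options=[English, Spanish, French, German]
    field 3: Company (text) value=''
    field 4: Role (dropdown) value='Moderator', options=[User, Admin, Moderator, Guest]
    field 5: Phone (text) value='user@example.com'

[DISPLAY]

                                       
                                       
                                       
  ┏━━━━━━━━━━━━━━━━━━━━━━━━━━━━━━━━━━┓ 
  ┃ FormWidget                       ┃ 
  ┠──────────────────────────────────┨ 
  ┃> Notes:      [                  ]┃ 
  ┃  Active:     [x]                 ┃ 
  ┃  Language:   ( ) English  (●) Spa┃ 
  ┃  Company:    [                  ]┃ 
  ┃  Role:       [Moderator        ▼]┃ 
  ┃  Phone:      [user@example.com  ]┃ 
  ┃                                  ┃ 
━━┃                                  ┃ 
 D┃                                  ┃ 
──┃                                  ┃ 
+ ┃                                  ┃ 
  ┃                                  ┃ 
  ┗━━━━━━━━━━━━━━━━━━━━━━━━━━━━━━━━━━┛ 
                 ┃                   ┃ 
                 ┃                   ┃ 


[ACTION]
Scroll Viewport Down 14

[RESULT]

  ┏━━━━━━━━━━━━━━━━━━━━━━━━━━━━━━━━━━┓ 
  ┃ FormWidget                       ┃ 
  ┠──────────────────────────────────┨ 
  ┃> Notes:      [                  ]┃ 
  ┃  Active:     [x]                 ┃ 
  ┃  Language:   ( ) English  (●) Spa┃ 
  ┃  Company:    [                  ]┃ 
  ┃  Role:       [Moderator        ▼]┃ 
  ┃  Phone:      [user@example.com  ]┃ 
  ┃                                  ┃ 
━━┃                                  ┃ 
 D┃                                  ┃ 
──┃                                  ┃ 
+ ┃                                  ┃ 
  ┃                                  ┃ 
  ┗━━━━━━━━━━━━━━━━━━━━━━━━━━━━━━━━━━┛ 
                 ┃                   ┃ 
                 ┃                   ┃ 
                 ┃                   ┃ 
                 ┃                   ┃ 
━━━━━━━━━━━━━━━━━┗━━━━━━━━━━━━━━━━━━━┛ 


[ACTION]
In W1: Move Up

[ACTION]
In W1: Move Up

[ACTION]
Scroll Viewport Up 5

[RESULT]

                                       
                                       
                                       
                                       
                                       
  ┏━━━━━━━━━━━━━━━━━━━━━━━━━━━━━━━━━━┓ 
  ┃ FormWidget                       ┃ 
  ┠──────────────────────────────────┨ 
  ┃> Notes:      [                  ]┃ 
  ┃  Active:     [x]                 ┃ 
  ┃  Language:   ( ) English  (●) Spa┃ 
  ┃  Company:    [                  ]┃ 
  ┃  Role:       [Moderator        ▼]┃ 
  ┃  Phone:      [user@example.com  ]┃ 
  ┃                                  ┃ 
━━┃                                  ┃ 
 D┃                                  ┃ 
──┃                                  ┃ 
+ ┃                                  ┃ 
  ┃                                  ┃ 
  ┗━━━━━━━━━━━━━━━━━━━━━━━━━━━━━━━━━━┛ 


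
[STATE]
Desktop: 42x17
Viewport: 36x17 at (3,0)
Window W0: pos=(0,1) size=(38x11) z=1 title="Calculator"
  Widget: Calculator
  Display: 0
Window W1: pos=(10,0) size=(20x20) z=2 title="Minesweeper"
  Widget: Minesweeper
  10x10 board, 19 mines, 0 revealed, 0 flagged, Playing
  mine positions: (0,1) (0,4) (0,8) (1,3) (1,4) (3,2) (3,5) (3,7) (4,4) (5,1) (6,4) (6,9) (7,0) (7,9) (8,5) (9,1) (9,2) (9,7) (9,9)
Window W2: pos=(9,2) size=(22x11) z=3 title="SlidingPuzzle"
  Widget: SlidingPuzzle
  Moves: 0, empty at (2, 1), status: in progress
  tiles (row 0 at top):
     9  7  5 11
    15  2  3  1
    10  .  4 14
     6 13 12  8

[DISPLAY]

       ┏━━━━━━━━━━━━━━━━━━┓         
━━━━━━━┃ Minesweeper      ┃━━━━━━━┓ 
alcula┏━━━━━━━━━━━━━━━━━━━━┓      ┃ 
──────┃ SlidingPuzzle      ┃──────┨ 
      ┠────────────────────┨     0┃ 
──┬───┃┌────┬────┬────┬────┃      ┃ 
7 │ 8 ┃│  9 │  7 │  5 │ 11 ┃      ┃ 
──┼───┃├────┼────┼────┼────┃      ┃ 
4 │ 5 ┃│ 15 │  2 │  3 │  1 ┃      ┃ 
──┼───┃├────┼────┼────┼────┃      ┃ 
1 │ 2 ┃│ 10 │    │  4 │ 14 ┃      ┃ 
━━━━━━┃├────┼────┼────┼────┃━━━━━━┛ 
      ┗━━━━━━━━━━━━━━━━━━━━┛        
       ┃                  ┃         
       ┃                  ┃         
       ┃                  ┃         
       ┃                  ┃         


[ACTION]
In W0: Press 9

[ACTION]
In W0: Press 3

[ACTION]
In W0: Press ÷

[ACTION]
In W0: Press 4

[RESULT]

       ┏━━━━━━━━━━━━━━━━━━┓         
━━━━━━━┃ Minesweeper      ┃━━━━━━━┓ 
alcula┏━━━━━━━━━━━━━━━━━━━━┓      ┃ 
──────┃ SlidingPuzzle      ┃──────┨ 
      ┠────────────────────┨     4┃ 
──┬───┃┌────┬────┬────┬────┃      ┃ 
7 │ 8 ┃│  9 │  7 │  5 │ 11 ┃      ┃ 
──┼───┃├────┼────┼────┼────┃      ┃ 
4 │ 5 ┃│ 15 │  2 │  3 │  1 ┃      ┃ 
──┼───┃├────┼────┼────┼────┃      ┃ 
1 │ 2 ┃│ 10 │    │  4 │ 14 ┃      ┃ 
━━━━━━┃├────┼────┼────┼────┃━━━━━━┛ 
      ┗━━━━━━━━━━━━━━━━━━━━┛        
       ┃                  ┃         
       ┃                  ┃         
       ┃                  ┃         
       ┃                  ┃         


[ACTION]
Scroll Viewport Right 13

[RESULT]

    ┏━━━━━━━━━━━━━━━━━━┓            
━━━━┃ Minesweeper      ┃━━━━━━━┓    
ula┏━━━━━━━━━━━━━━━━━━━━┓      ┃    
───┃ SlidingPuzzle      ┃──────┨    
   ┠────────────────────┨     4┃    
───┃┌────┬────┬────┬────┃      ┃    
 8 ┃│  9 │  7 │  5 │ 11 ┃      ┃    
───┃├────┼────┼────┼────┃      ┃    
 5 ┃│ 15 │  2 │  3 │  1 ┃      ┃    
───┃├────┼────┼────┼────┃      ┃    
 2 ┃│ 10 │    │  4 │ 14 ┃      ┃    
━━━┃├────┼────┼────┼────┃━━━━━━┛    
   ┗━━━━━━━━━━━━━━━━━━━━┛           
    ┃                  ┃            
    ┃                  ┃            
    ┃                  ┃            
    ┃                  ┃            


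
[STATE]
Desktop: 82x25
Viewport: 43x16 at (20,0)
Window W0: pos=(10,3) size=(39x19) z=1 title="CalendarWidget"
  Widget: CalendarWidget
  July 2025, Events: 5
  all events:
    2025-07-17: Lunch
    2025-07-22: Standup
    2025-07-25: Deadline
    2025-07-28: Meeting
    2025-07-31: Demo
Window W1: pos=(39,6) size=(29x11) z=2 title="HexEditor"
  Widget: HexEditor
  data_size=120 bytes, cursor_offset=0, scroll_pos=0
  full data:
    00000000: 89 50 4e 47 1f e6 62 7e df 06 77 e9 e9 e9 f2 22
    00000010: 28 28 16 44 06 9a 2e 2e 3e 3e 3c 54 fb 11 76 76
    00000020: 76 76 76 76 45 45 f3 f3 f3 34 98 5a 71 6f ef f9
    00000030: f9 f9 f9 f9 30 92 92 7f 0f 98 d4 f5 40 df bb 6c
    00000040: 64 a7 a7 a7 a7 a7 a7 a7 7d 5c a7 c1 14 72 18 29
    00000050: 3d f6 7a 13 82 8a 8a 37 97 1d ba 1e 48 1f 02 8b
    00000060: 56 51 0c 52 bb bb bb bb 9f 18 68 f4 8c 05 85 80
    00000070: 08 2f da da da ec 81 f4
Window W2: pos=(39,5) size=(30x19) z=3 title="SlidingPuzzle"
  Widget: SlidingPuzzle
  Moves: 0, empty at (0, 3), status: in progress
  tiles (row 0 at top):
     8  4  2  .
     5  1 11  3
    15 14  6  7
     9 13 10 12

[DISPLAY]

                                           
                                           
                                           
━━━━━━━━━━━━━━━━━━━━━━━━━━━━┓              
Widget                      ┃              
───────────────────┏━━━━━━━━━━━━━━━━━━━━━━━
     July 2025     ┃ SlidingPuzzle         
Th Fr Sa Su        ┠───────────────────────
 3  4  5  6        ┃┌────┬────┬────┬────┐  
10 11 12 13        ┃│  8 │  4 │  2 │    │  
17* 18 19 20       ┃├────┼────┼────┼────┤  
 24 25* 26 27      ┃│  5 │  1 │ 11 │  3 │  
 31*               ┃├────┼────┼────┼────┤  
                   ┃│ 15 │ 14 │  6 │  7 │  
                   ┃├────┼────┼────┼────┤  
                   ┃│  9 │ 13 │ 10 │ 12 │  


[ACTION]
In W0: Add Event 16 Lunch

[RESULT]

                                           
                                           
                                           
━━━━━━━━━━━━━━━━━━━━━━━━━━━━┓              
Widget                      ┃              
───────────────────┏━━━━━━━━━━━━━━━━━━━━━━━
     July 2025     ┃ SlidingPuzzle         
Th Fr Sa Su        ┠───────────────────────
 3  4  5  6        ┃┌────┬────┬────┬────┐  
10 11 12 13        ┃│  8 │  4 │  2 │    │  
 17* 18 19 20      ┃├────┼────┼────┼────┤  
 24 25* 26 27      ┃│  5 │  1 │ 11 │  3 │  
 31*               ┃├────┼────┼────┼────┤  
                   ┃│ 15 │ 14 │  6 │  7 │  
                   ┃├────┼────┼────┼────┤  
                   ┃│  9 │ 13 │ 10 │ 12 │  


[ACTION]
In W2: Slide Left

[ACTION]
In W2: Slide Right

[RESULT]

                                           
                                           
                                           
━━━━━━━━━━━━━━━━━━━━━━━━━━━━┓              
Widget                      ┃              
───────────────────┏━━━━━━━━━━━━━━━━━━━━━━━
     July 2025     ┃ SlidingPuzzle         
Th Fr Sa Su        ┠───────────────────────
 3  4  5  6        ┃┌────┬────┬────┬────┐  
10 11 12 13        ┃│  8 │  4 │    │  2 │  
 17* 18 19 20      ┃├────┼────┼────┼────┤  
 24 25* 26 27      ┃│  5 │  1 │ 11 │  3 │  
 31*               ┃├────┼────┼────┼────┤  
                   ┃│ 15 │ 14 │  6 │  7 │  
                   ┃├────┼────┼────┼────┤  
                   ┃│  9 │ 13 │ 10 │ 12 │  
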